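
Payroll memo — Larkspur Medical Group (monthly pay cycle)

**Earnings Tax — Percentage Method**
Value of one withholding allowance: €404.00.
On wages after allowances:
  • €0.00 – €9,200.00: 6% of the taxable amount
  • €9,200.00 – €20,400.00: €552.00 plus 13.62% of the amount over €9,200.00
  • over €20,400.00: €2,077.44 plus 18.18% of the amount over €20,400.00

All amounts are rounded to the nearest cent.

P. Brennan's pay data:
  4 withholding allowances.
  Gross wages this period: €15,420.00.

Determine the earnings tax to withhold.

€1,179.06

Earnings Tax: taxable = €15,420.00 − 4×€404.00 = €13,804.00
  €552.00 + 13.62% × (€13,804.00 − €9,200.00) = €552.00 + 13.62% × €4,604.00 = €1,179.06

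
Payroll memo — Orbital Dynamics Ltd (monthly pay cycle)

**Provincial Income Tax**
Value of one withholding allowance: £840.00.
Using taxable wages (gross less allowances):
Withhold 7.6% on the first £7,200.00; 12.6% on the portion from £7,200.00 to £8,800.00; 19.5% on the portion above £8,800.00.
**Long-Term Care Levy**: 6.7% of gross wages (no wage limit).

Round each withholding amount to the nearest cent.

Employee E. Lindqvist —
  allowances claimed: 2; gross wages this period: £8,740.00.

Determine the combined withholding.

Provincial Income Tax: taxable = £8,740.00 − 2×£840.00 = £7,060.00
  7.6% × £7,060.00 = £536.56
Long-Term Care Levy: 6.7% × £8,740.00 = £585.58
Total: £536.56 + £585.58 = £1,122.14

£1,122.14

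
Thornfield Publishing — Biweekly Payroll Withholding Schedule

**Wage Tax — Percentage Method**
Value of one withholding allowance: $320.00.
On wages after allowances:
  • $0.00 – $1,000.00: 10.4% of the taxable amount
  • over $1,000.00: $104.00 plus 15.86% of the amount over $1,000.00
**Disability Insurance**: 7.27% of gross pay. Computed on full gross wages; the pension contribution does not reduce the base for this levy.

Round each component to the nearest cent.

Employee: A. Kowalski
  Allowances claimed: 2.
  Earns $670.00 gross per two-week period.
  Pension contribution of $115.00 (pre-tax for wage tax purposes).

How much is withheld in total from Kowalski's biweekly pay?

$48.71

Wage Tax: taxable = $670.00 − $115.00 − 2×$320.00 = $-85.00
  Taxable ≤ 0 → $0.00
Disability Insurance: 7.27% × $670.00 = $48.71
Total: $0.00 + $48.71 = $48.71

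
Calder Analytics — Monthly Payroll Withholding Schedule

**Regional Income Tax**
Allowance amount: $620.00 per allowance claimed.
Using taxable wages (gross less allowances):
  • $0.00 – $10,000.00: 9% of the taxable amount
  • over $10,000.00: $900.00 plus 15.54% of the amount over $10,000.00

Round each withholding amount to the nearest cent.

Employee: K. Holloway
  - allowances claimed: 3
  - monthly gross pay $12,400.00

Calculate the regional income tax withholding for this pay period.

Regional Income Tax: taxable = $12,400.00 − 3×$620.00 = $10,540.00
  $900.00 + 15.54% × ($10,540.00 − $10,000.00) = $900.00 + 15.54% × $540.00 = $983.92

$983.92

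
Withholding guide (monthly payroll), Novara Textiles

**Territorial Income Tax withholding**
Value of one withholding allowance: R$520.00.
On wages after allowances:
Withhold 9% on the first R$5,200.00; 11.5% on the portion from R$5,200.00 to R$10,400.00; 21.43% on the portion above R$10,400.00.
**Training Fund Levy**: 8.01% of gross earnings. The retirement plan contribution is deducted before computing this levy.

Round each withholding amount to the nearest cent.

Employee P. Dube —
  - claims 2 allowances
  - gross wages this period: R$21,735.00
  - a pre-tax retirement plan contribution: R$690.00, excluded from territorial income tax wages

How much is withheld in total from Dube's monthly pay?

Territorial Income Tax: taxable = R$21,735.00 − R$690.00 − 2×R$520.00 = R$20,005.00
  R$1,066.00 + 21.43% × (R$20,005.00 − R$10,400.00) = R$1,066.00 + 21.43% × R$9,605.00 = R$3,124.35
Training Fund Levy: 8.01% × R$21,045.00 = R$1,685.70
Total: R$3,124.35 + R$1,685.70 = R$4,810.05

R$4,810.05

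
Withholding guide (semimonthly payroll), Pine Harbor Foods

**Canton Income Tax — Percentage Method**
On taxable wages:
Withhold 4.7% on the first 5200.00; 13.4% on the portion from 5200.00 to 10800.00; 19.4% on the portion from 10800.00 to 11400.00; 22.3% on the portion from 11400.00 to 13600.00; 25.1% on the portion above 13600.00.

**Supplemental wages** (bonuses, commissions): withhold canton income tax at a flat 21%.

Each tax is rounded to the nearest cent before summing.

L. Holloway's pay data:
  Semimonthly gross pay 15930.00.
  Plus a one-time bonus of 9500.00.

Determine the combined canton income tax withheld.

Canton Income Tax: taxable = 15930.00
  1601.80 + 25.1% × (15930.00 − 13600.00) = 1601.80 + 25.1% × 2330.00 = 2186.63
Supplemental (21% flat on bonus): 21% × 9500.00 = 1995.00
Total canton income tax: 2186.63 + 1995.00 = 4181.63

4181.63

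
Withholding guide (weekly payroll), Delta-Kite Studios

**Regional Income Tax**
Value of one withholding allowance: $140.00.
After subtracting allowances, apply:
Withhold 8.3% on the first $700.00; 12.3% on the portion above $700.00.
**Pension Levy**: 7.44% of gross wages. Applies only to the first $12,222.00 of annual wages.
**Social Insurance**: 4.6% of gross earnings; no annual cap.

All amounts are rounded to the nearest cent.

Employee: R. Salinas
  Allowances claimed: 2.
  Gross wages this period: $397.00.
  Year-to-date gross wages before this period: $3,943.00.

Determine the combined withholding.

Regional Income Tax: taxable = $397.00 − 2×$140.00 = $117.00
  8.3% × $117.00 = $9.71
Pension Levy: 7.44% × $397.00 = $29.54
Social Insurance: 4.6% × $397.00 = $18.26
Total: $9.71 + $29.54 + $18.26 = $57.51

$57.51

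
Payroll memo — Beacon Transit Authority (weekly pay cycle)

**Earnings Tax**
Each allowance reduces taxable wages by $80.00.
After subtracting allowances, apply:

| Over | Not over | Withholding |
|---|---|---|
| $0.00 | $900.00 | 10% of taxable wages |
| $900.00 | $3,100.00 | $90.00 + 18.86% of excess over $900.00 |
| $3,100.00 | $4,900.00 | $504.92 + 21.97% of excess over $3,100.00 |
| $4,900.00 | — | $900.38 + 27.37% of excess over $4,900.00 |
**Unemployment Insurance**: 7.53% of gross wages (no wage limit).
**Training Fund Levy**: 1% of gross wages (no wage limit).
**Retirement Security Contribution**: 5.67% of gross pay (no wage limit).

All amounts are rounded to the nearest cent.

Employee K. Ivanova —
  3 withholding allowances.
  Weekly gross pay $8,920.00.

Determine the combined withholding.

Earnings Tax: taxable = $8,920.00 − 3×$80.00 = $8,680.00
  $900.38 + 27.37% × ($8,680.00 − $4,900.00) = $900.38 + 27.37% × $3,780.00 = $1,934.97
Unemployment Insurance: 7.53% × $8,920.00 = $671.68
Training Fund Levy: 1% × $8,920.00 = $89.20
Retirement Security Contribution: 5.67% × $8,920.00 = $505.76
Total: $1,934.97 + $671.68 + $89.20 + $505.76 = $3,201.61

$3,201.61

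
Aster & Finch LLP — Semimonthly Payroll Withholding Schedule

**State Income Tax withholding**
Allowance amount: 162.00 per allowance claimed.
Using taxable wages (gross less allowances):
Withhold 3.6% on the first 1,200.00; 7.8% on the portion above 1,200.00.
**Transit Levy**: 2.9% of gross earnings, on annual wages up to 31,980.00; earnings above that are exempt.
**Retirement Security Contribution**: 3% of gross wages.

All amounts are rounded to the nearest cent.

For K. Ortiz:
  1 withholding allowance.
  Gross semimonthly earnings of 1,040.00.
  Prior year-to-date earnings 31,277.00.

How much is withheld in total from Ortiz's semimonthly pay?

State Income Tax: taxable = 1,040.00 − 1×162.00 = 878.00
  3.6% × 878.00 = 31.61
Transit Levy: cap 31,980.00 − YTD 31,277.00 = 703.00 subject; 2.9% × 703.00 = 20.39
Retirement Security Contribution: 3% × 1,040.00 = 31.20
Total: 31.61 + 20.39 + 31.20 = 83.20

83.20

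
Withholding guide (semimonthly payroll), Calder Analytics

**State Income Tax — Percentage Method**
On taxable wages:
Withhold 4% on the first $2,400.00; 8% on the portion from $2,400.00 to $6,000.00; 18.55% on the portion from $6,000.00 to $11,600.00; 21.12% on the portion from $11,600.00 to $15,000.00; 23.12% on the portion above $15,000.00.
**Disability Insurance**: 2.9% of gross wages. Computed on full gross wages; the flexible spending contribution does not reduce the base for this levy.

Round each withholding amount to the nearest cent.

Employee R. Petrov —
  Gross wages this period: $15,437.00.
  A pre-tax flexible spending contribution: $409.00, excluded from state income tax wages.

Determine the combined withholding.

$2,595.02

State Income Tax: taxable = $15,437.00 − $409.00 = $15,028.00
  $2,140.88 + 23.12% × ($15,028.00 − $15,000.00) = $2,140.88 + 23.12% × $28.00 = $2,147.35
Disability Insurance: 2.9% × $15,437.00 = $447.67
Total: $2,147.35 + $447.67 = $2,595.02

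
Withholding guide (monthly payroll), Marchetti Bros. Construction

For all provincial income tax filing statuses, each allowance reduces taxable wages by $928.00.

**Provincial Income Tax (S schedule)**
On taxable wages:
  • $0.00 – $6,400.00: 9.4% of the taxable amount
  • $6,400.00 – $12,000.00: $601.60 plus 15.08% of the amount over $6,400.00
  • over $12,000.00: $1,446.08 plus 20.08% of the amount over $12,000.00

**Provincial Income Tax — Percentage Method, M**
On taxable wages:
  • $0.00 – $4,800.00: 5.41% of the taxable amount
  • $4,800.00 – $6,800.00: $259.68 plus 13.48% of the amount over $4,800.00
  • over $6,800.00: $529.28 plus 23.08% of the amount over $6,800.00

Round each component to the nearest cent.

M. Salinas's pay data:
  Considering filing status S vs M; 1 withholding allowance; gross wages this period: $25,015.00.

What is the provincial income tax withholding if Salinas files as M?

Provincial Income Tax (M): taxable = $25,015.00 − 1×$928.00 = $24,087.00
  $529.28 + 23.08% × ($24,087.00 − $6,800.00) = $529.28 + 23.08% × $17,287.00 = $4,519.12

$4,519.12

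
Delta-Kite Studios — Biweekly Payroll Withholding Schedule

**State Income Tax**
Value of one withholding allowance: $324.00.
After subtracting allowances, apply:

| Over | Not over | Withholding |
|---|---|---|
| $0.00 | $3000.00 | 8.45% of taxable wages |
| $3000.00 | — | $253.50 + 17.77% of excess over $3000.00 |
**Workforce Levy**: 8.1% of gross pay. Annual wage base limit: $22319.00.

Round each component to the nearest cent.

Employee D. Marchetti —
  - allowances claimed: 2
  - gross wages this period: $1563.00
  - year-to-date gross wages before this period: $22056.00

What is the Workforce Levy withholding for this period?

$21.30

Workforce Levy: cap $22319.00 − YTD $22056.00 = $263.00 subject; 8.1% × $263.00 = $21.30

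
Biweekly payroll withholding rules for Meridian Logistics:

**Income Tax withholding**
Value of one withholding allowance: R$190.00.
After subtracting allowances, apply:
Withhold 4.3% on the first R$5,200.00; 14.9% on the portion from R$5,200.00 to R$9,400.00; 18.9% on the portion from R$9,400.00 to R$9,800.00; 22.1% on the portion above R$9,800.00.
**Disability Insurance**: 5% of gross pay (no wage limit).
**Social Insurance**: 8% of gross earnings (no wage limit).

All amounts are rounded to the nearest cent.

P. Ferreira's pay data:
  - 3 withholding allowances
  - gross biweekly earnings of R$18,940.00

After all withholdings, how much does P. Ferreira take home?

Income Tax: taxable = R$18,940.00 − 3×R$190.00 = R$18,370.00
  R$925.00 + 22.1% × (R$18,370.00 − R$9,800.00) = R$925.00 + 22.1% × R$8,570.00 = R$2,818.97
Disability Insurance: 5% × R$18,940.00 = R$947.00
Social Insurance: 8% × R$18,940.00 = R$1,515.20
Total withheld: R$2,818.97 + R$947.00 + R$1,515.20 = R$5,281.17
Net pay: R$18,940.00 − R$5,281.17 = R$13,658.83

R$13,658.83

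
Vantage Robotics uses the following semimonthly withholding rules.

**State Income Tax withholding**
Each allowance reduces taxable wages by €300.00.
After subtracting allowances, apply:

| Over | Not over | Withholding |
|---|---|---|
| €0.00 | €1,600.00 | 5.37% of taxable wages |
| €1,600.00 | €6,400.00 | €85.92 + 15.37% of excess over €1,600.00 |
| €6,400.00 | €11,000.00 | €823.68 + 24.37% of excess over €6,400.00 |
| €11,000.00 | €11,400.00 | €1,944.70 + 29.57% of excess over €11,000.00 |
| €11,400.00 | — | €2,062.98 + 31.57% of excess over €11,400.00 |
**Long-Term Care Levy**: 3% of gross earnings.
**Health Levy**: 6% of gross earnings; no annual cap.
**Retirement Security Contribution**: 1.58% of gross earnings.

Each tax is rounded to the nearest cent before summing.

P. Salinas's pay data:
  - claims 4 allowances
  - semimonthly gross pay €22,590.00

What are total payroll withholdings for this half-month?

State Income Tax: taxable = €22,590.00 − 4×€300.00 = €21,390.00
  €2,062.98 + 31.57% × (€21,390.00 − €11,400.00) = €2,062.98 + 31.57% × €9,990.00 = €5,216.82
Long-Term Care Levy: 3% × €22,590.00 = €677.70
Health Levy: 6% × €22,590.00 = €1,355.40
Retirement Security Contribution: 1.58% × €22,590.00 = €356.92
Total: €5,216.82 + €677.70 + €1,355.40 + €356.92 = €7,606.84

€7,606.84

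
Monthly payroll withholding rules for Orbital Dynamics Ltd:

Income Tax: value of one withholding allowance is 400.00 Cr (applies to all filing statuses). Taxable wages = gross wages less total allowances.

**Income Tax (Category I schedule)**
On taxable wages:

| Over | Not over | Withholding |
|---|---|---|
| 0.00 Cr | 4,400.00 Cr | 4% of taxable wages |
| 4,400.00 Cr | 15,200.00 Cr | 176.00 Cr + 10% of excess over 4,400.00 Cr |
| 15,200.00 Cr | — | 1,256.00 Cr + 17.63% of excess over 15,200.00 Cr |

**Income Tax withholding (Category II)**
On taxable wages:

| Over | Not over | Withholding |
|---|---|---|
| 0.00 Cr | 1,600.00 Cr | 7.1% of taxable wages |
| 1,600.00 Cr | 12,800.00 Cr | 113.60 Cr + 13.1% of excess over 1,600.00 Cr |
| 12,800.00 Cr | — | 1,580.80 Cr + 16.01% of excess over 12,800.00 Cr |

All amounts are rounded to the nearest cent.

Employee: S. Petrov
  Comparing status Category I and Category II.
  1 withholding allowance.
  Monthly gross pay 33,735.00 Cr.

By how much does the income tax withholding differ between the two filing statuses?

Income Tax (Category I): taxable = 33,735.00 Cr − 1×400.00 Cr = 33,335.00 Cr
  1,256.00 Cr + 17.63% × (33,335.00 Cr − 15,200.00 Cr) = 1,256.00 Cr + 17.63% × 18,135.00 Cr = 4,453.20 Cr
Income Tax (Category II): taxable = 33,735.00 Cr − 1×400.00 Cr = 33,335.00 Cr
  1,580.80 Cr + 16.01% × (33,335.00 Cr − 12,800.00 Cr) = 1,580.80 Cr + 16.01% × 20,535.00 Cr = 4,868.45 Cr
Difference: |4,453.20 Cr − 4,868.45 Cr| = 415.25 Cr (higher under Category II)

415.25 Cr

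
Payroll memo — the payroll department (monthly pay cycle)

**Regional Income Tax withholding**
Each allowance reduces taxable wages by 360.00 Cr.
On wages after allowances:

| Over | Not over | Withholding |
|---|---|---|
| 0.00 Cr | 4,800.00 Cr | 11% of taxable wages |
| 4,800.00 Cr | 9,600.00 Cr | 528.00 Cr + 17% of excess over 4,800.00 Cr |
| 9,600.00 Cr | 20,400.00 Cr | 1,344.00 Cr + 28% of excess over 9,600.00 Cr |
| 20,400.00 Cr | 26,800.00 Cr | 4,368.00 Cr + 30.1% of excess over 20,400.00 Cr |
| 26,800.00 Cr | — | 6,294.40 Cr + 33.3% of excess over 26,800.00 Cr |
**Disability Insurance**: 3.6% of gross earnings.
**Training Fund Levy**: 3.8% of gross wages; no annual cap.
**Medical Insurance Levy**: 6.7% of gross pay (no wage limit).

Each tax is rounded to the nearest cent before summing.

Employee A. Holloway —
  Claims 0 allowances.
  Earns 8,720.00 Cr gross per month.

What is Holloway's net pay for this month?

Regional Income Tax: taxable = 8,720.00 Cr
  528.00 Cr + 17% × (8,720.00 Cr − 4,800.00 Cr) = 528.00 Cr + 17% × 3,920.00 Cr = 1,194.40 Cr
Disability Insurance: 3.6% × 8,720.00 Cr = 313.92 Cr
Training Fund Levy: 3.8% × 8,720.00 Cr = 331.36 Cr
Medical Insurance Levy: 6.7% × 8,720.00 Cr = 584.24 Cr
Total withheld: 1,194.40 Cr + 313.92 Cr + 331.36 Cr + 584.24 Cr = 2,423.92 Cr
Net pay: 8,720.00 Cr − 2,423.92 Cr = 6,296.08 Cr

6,296.08 Cr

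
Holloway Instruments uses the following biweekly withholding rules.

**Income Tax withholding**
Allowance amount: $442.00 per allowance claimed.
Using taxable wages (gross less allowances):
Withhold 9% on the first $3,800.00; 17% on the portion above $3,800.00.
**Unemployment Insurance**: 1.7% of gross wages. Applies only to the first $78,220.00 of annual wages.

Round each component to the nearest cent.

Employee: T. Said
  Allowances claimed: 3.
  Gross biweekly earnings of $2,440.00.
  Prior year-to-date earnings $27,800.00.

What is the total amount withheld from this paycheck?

Income Tax: taxable = $2,440.00 − 3×$442.00 = $1,114.00
  9% × $1,114.00 = $100.26
Unemployment Insurance: 1.7% × $2,440.00 = $41.48
Total: $100.26 + $41.48 = $141.74

$141.74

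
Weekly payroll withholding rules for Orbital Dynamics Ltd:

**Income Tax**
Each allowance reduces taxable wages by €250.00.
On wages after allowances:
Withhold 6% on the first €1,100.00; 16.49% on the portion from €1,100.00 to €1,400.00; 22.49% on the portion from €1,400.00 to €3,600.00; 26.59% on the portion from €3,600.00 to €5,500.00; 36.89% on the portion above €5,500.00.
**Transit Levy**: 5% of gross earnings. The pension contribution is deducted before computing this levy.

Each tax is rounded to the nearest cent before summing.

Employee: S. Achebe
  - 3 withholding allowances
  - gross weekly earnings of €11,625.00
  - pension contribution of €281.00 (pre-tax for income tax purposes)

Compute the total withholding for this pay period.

€3,561.84

Income Tax: taxable = €11,625.00 − €281.00 − 3×€250.00 = €10,594.00
  €1,115.46 + 36.89% × (€10,594.00 − €5,500.00) = €1,115.46 + 36.89% × €5,094.00 = €2,994.64
Transit Levy: 5% × €11,344.00 = €567.20
Total: €2,994.64 + €567.20 = €3,561.84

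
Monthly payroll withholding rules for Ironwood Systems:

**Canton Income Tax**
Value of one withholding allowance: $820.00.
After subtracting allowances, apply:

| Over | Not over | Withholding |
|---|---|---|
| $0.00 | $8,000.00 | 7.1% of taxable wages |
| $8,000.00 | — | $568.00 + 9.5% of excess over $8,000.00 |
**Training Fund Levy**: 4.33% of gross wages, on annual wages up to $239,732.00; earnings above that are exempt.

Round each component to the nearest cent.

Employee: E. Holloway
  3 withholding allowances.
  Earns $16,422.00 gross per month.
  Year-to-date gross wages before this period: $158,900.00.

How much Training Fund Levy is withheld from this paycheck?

$711.07

Training Fund Levy: 4.33% × $16,422.00 = $711.07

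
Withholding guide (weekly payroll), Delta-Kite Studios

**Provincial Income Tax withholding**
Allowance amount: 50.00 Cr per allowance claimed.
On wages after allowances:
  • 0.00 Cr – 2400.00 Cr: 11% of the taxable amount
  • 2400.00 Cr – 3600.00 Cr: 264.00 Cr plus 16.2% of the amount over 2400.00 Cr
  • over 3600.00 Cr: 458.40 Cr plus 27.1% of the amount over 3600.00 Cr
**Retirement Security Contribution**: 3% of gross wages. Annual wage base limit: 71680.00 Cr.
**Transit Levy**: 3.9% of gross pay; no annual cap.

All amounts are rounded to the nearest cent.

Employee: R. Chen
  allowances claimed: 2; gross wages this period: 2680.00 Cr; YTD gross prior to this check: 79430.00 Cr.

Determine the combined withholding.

397.68 Cr

Provincial Income Tax: taxable = 2680.00 Cr − 2×50.00 Cr = 2580.00 Cr
  264.00 Cr + 16.2% × (2580.00 Cr − 2400.00 Cr) = 264.00 Cr + 16.2% × 180.00 Cr = 293.16 Cr
Retirement Security Contribution: YTD 79430.00 Cr ≥ cap 71680.00 Cr → 0.00 Cr
Transit Levy: 3.9% × 2680.00 Cr = 104.52 Cr
Total: 293.16 Cr + 0.00 Cr + 104.52 Cr = 397.68 Cr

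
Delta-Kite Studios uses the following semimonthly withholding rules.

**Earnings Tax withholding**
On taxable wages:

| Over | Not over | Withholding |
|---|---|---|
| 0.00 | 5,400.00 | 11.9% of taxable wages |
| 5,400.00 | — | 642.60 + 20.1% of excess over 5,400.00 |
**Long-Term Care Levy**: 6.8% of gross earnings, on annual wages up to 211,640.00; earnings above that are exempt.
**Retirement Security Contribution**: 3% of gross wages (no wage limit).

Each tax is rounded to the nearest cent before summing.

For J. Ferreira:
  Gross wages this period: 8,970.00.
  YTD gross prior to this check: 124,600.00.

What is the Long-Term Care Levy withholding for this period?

609.96

Long-Term Care Levy: 6.8% × 8,970.00 = 609.96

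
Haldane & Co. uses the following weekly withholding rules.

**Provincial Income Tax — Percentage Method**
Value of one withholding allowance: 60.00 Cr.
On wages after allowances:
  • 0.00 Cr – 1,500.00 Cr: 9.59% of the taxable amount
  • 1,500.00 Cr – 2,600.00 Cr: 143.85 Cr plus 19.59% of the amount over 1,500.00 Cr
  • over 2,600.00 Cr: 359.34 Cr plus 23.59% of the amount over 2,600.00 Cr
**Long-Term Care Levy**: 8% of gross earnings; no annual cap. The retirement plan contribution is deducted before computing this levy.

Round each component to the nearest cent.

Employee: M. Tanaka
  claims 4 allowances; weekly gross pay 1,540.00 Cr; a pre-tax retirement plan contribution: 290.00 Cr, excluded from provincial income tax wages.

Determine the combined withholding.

196.86 Cr

Provincial Income Tax: taxable = 1,540.00 Cr − 290.00 Cr − 4×60.00 Cr = 1,010.00 Cr
  9.59% × 1,010.00 Cr = 96.86 Cr
Long-Term Care Levy: 8% × 1,250.00 Cr = 100.00 Cr
Total: 96.86 Cr + 100.00 Cr = 196.86 Cr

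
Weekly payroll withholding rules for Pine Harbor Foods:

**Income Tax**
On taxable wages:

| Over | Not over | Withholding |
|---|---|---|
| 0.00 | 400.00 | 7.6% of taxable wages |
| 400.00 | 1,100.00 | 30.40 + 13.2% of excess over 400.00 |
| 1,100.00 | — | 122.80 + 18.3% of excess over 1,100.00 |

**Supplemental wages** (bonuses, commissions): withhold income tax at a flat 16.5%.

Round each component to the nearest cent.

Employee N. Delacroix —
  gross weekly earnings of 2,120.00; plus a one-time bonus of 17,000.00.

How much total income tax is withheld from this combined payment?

Income Tax: taxable = 2,120.00
  122.80 + 18.3% × (2,120.00 − 1,100.00) = 122.80 + 18.3% × 1,020.00 = 309.46
Supplemental (16.5% flat on bonus): 16.5% × 17,000.00 = 2,805.00
Total income tax: 309.46 + 2,805.00 = 3,114.46

3,114.46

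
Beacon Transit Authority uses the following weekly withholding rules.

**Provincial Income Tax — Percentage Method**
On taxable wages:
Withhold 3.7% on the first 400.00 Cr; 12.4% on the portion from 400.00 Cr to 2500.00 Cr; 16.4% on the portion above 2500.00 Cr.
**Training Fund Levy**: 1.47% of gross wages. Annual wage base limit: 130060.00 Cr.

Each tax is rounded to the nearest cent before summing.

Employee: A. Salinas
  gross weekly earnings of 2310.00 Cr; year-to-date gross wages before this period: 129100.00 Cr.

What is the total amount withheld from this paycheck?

265.75 Cr

Provincial Income Tax: taxable = 2310.00 Cr
  14.80 Cr + 12.4% × (2310.00 Cr − 400.00 Cr) = 14.80 Cr + 12.4% × 1910.00 Cr = 251.64 Cr
Training Fund Levy: cap 130060.00 Cr − YTD 129100.00 Cr = 960.00 Cr subject; 1.47% × 960.00 Cr = 14.11 Cr
Total: 251.64 Cr + 14.11 Cr = 265.75 Cr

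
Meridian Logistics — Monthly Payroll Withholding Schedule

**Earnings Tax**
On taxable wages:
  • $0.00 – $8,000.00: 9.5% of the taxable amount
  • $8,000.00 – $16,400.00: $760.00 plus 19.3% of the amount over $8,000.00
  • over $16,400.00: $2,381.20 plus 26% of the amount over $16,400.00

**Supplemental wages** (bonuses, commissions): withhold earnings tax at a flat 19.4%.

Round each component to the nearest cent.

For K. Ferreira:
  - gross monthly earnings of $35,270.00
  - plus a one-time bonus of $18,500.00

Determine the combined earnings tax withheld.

$10,876.40

Earnings Tax: taxable = $35,270.00
  $2,381.20 + 26% × ($35,270.00 − $16,400.00) = $2,381.20 + 26% × $18,870.00 = $7,287.40
Supplemental (19.4% flat on bonus): 19.4% × $18,500.00 = $3,589.00
Total earnings tax: $7,287.40 + $3,589.00 = $10,876.40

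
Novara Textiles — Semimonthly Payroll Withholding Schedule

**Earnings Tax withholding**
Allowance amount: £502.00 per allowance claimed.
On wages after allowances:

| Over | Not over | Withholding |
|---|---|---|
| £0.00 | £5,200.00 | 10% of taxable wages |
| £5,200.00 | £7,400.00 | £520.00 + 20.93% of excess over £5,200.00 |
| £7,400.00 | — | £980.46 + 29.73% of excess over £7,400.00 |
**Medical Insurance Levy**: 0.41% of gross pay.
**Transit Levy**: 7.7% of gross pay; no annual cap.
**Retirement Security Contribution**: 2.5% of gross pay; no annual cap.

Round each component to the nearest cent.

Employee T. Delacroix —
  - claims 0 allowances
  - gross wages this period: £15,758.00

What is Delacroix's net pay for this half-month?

Earnings Tax: taxable = £15,758.00
  £980.46 + 29.73% × (£15,758.00 − £7,400.00) = £980.46 + 29.73% × £8,358.00 = £3,465.29
Medical Insurance Levy: 0.41% × £15,758.00 = £64.61
Transit Levy: 7.7% × £15,758.00 = £1,213.37
Retirement Security Contribution: 2.5% × £15,758.00 = £393.95
Total withheld: £3,465.29 + £64.61 + £1,213.37 + £393.95 = £5,137.22
Net pay: £15,758.00 − £5,137.22 = £10,620.78

£10,620.78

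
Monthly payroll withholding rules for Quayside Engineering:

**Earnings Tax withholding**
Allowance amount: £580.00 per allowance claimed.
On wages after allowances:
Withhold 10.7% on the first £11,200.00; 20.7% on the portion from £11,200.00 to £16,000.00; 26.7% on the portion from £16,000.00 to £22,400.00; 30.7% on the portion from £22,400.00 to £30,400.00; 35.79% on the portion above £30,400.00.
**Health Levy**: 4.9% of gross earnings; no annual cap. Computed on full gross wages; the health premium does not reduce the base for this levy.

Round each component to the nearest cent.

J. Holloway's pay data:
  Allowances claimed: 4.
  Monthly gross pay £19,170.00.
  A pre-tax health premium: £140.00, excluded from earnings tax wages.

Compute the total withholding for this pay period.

£3,320.90

Earnings Tax: taxable = £19,170.00 − £140.00 − 4×£580.00 = £16,710.00
  £2,192.00 + 26.7% × (£16,710.00 − £16,000.00) = £2,192.00 + 26.7% × £710.00 = £2,381.57
Health Levy: 4.9% × £19,170.00 = £939.33
Total: £2,381.57 + £939.33 = £3,320.90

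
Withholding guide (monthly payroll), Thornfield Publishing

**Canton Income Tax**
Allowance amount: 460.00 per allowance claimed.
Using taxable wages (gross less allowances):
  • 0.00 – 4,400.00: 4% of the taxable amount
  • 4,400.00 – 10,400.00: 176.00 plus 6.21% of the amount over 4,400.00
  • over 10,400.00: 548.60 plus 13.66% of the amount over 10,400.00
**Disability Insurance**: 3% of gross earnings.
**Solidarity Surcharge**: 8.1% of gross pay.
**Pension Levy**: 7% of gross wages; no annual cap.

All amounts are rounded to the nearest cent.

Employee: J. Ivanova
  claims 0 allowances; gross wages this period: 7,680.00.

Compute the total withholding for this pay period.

Canton Income Tax: taxable = 7,680.00
  176.00 + 6.21% × (7,680.00 − 4,400.00) = 176.00 + 6.21% × 3,280.00 = 379.69
Disability Insurance: 3% × 7,680.00 = 230.40
Solidarity Surcharge: 8.1% × 7,680.00 = 622.08
Pension Levy: 7% × 7,680.00 = 537.60
Total: 379.69 + 230.40 + 622.08 + 537.60 = 1,769.77

1,769.77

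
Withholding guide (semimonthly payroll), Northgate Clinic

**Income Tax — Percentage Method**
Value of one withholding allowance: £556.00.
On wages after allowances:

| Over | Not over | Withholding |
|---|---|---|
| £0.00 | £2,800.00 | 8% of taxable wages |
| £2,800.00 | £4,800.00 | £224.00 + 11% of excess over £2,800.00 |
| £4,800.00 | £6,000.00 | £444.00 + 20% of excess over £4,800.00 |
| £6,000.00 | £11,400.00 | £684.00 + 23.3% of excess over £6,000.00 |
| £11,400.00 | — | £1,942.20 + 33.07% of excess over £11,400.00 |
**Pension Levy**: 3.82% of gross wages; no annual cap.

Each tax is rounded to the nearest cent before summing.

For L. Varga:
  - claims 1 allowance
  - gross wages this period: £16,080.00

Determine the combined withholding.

£3,920.27

Income Tax: taxable = £16,080.00 − 1×£556.00 = £15,524.00
  £1,942.20 + 33.07% × (£15,524.00 − £11,400.00) = £1,942.20 + 33.07% × £4,124.00 = £3,306.01
Pension Levy: 3.82% × £16,080.00 = £614.26
Total: £3,306.01 + £614.26 = £3,920.27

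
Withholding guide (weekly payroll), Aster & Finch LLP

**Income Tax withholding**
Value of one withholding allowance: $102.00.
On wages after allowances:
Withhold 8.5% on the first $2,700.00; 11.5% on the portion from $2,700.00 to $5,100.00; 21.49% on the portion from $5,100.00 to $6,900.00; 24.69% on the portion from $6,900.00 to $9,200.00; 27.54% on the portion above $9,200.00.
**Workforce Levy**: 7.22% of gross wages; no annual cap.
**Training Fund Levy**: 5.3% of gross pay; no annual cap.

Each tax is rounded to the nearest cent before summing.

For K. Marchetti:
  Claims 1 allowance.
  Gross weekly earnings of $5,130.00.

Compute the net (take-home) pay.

$3,990.50

Income Tax: taxable = $5,130.00 − 1×$102.00 = $5,028.00
  $229.50 + 11.5% × ($5,028.00 − $2,700.00) = $229.50 + 11.5% × $2,328.00 = $497.22
Workforce Levy: 7.22% × $5,130.00 = $370.39
Training Fund Levy: 5.3% × $5,130.00 = $271.89
Total withheld: $497.22 + $370.39 + $271.89 = $1,139.50
Net pay: $5,130.00 − $1,139.50 = $3,990.50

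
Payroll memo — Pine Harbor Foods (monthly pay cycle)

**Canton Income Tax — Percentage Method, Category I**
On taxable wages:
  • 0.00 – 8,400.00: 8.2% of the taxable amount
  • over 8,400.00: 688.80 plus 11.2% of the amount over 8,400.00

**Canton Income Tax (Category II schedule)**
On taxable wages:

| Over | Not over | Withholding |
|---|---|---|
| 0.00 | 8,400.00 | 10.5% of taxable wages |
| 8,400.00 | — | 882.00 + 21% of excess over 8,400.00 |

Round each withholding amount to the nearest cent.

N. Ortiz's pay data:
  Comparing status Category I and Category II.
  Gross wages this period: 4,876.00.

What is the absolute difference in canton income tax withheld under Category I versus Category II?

112.15

Canton Income Tax (Category I): taxable = 4,876.00
  8.2% × 4,876.00 = 399.83
Canton Income Tax (Category II): taxable = 4,876.00
  10.5% × 4,876.00 = 511.98
Difference: |399.83 − 511.98| = 112.15 (higher under Category II)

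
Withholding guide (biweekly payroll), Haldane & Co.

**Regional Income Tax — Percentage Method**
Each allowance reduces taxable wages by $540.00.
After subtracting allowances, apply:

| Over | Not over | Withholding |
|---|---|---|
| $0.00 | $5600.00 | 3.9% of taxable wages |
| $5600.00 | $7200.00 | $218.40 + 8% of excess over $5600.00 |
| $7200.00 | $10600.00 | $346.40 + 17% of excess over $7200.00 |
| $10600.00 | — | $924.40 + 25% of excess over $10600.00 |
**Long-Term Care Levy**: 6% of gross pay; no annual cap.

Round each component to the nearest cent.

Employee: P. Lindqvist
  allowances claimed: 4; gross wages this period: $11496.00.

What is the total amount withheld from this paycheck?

Regional Income Tax: taxable = $11496.00 − 4×$540.00 = $9336.00
  $346.40 + 17% × ($9336.00 − $7200.00) = $346.40 + 17% × $2136.00 = $709.52
Long-Term Care Levy: 6% × $11496.00 = $689.76
Total: $709.52 + $689.76 = $1399.28

$1399.28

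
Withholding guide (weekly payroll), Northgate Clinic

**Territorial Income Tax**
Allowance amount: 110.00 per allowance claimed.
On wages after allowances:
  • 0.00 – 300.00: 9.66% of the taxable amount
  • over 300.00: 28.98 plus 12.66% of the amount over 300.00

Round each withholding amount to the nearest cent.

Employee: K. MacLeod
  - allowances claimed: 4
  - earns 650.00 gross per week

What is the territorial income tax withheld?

Territorial Income Tax: taxable = 650.00 − 4×110.00 = 210.00
  9.66% × 210.00 = 20.29

20.29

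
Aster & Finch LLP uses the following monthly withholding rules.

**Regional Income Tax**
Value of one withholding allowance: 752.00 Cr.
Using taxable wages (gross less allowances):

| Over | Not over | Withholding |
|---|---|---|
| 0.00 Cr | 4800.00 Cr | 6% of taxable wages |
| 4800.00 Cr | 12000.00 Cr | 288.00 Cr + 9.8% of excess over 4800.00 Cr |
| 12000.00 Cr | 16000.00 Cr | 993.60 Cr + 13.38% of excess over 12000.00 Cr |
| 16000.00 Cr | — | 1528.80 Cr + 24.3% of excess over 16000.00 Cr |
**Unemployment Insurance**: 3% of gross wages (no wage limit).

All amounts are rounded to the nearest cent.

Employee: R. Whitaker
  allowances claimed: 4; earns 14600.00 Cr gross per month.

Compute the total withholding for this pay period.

1391.62 Cr

Regional Income Tax: taxable = 14600.00 Cr − 4×752.00 Cr = 11592.00 Cr
  288.00 Cr + 9.8% × (11592.00 Cr − 4800.00 Cr) = 288.00 Cr + 9.8% × 6792.00 Cr = 953.62 Cr
Unemployment Insurance: 3% × 14600.00 Cr = 438.00 Cr
Total: 953.62 Cr + 438.00 Cr = 1391.62 Cr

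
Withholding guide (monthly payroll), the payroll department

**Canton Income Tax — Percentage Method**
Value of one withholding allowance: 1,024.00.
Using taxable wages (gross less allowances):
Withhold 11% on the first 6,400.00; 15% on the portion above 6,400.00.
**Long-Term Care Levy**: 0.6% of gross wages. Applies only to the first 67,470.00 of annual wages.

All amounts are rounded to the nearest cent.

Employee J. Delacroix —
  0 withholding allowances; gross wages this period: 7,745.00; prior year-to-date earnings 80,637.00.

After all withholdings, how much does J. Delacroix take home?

Canton Income Tax: taxable = 7,745.00
  704.00 + 15% × (7,745.00 − 6,400.00) = 704.00 + 15% × 1,345.00 = 905.75
Long-Term Care Levy: YTD 80,637.00 ≥ cap 67,470.00 → 0.00
Total withheld: 905.75 + 0.00 = 905.75
Net pay: 7,745.00 − 905.75 = 6,839.25

6,839.25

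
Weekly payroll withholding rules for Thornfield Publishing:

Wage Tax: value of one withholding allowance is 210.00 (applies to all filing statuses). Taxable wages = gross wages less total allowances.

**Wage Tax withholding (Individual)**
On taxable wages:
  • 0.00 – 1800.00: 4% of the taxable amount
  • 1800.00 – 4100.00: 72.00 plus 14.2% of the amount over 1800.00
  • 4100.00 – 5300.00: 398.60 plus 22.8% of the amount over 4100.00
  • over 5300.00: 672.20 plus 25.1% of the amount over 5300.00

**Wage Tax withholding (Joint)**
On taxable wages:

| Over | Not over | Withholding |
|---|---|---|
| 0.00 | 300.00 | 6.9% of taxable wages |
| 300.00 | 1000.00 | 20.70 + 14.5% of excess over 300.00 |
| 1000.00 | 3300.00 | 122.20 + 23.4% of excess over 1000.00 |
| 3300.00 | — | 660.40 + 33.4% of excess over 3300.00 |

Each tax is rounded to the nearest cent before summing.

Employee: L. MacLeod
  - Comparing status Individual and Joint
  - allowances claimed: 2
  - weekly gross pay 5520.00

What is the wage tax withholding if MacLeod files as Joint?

Wage Tax (Joint): taxable = 5520.00 − 2×210.00 = 5100.00
  660.40 + 33.4% × (5100.00 − 3300.00) = 660.40 + 33.4% × 1800.00 = 1261.60

1261.60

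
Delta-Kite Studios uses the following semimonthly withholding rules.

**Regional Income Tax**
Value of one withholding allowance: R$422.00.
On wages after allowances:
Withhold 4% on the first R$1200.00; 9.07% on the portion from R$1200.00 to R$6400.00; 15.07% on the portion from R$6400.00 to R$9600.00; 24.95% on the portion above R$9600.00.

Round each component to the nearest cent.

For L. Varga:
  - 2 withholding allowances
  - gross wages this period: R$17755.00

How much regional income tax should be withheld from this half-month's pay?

Regional Income Tax: taxable = R$17755.00 − 2×R$422.00 = R$16911.00
  R$1001.88 + 24.95% × (R$16911.00 − R$9600.00) = R$1001.88 + 24.95% × R$7311.00 = R$2825.97

R$2825.97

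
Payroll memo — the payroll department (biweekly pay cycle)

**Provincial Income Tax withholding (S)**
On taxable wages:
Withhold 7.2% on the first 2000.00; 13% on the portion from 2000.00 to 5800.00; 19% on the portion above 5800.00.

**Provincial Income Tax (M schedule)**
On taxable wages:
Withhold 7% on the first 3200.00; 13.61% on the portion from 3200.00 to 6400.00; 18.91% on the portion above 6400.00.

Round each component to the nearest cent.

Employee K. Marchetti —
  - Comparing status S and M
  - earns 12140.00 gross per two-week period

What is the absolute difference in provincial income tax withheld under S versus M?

97.65

Provincial Income Tax (S): taxable = 12140.00
  638.00 + 19% × (12140.00 − 5800.00) = 638.00 + 19% × 6340.00 = 1842.60
Provincial Income Tax (M): taxable = 12140.00
  659.52 + 18.91% × (12140.00 − 6400.00) = 659.52 + 18.91% × 5740.00 = 1744.95
Difference: |1842.60 − 1744.95| = 97.65 (higher under S)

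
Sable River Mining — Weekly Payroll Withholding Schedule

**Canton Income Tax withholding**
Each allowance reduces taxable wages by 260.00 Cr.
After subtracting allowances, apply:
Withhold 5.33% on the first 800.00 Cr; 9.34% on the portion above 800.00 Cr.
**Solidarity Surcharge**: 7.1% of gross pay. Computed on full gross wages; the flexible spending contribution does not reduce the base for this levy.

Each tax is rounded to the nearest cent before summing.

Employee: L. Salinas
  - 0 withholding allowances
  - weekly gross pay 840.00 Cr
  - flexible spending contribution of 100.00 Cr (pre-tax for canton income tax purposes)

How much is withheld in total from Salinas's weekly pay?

Canton Income Tax: taxable = 840.00 Cr − 100.00 Cr = 740.00 Cr
  5.33% × 740.00 Cr = 39.44 Cr
Solidarity Surcharge: 7.1% × 840.00 Cr = 59.64 Cr
Total: 39.44 Cr + 59.64 Cr = 99.08 Cr

99.08 Cr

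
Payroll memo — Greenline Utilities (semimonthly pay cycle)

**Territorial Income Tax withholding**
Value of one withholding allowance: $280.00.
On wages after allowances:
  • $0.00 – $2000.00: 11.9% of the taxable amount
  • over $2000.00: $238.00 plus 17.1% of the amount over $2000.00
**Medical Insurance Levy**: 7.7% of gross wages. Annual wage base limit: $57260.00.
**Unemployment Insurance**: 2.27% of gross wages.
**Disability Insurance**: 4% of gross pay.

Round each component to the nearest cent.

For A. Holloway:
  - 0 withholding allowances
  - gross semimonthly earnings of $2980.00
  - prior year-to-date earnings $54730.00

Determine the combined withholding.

$787.24

Territorial Income Tax: taxable = $2980.00
  $238.00 + 17.1% × ($2980.00 − $2000.00) = $238.00 + 17.1% × $980.00 = $405.58
Medical Insurance Levy: cap $57260.00 − YTD $54730.00 = $2530.00 subject; 7.7% × $2530.00 = $194.81
Unemployment Insurance: 2.27% × $2980.00 = $67.65
Disability Insurance: 4% × $2980.00 = $119.20
Total: $405.58 + $194.81 + $67.65 + $119.20 = $787.24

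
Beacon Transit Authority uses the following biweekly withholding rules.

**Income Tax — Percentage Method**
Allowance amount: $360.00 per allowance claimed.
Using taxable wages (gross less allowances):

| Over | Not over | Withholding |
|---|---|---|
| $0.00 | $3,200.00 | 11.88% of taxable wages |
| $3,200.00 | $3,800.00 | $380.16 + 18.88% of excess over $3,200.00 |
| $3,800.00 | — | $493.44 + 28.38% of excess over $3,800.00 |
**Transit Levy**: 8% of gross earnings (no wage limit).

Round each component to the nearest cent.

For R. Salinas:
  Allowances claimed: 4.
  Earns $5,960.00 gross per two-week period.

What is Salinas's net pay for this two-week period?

$4,785.42

Income Tax: taxable = $5,960.00 − 4×$360.00 = $4,520.00
  $493.44 + 28.38% × ($4,520.00 − $3,800.00) = $493.44 + 28.38% × $720.00 = $697.78
Transit Levy: 8% × $5,960.00 = $476.80
Total withheld: $697.78 + $476.80 = $1,174.58
Net pay: $5,960.00 − $1,174.58 = $4,785.42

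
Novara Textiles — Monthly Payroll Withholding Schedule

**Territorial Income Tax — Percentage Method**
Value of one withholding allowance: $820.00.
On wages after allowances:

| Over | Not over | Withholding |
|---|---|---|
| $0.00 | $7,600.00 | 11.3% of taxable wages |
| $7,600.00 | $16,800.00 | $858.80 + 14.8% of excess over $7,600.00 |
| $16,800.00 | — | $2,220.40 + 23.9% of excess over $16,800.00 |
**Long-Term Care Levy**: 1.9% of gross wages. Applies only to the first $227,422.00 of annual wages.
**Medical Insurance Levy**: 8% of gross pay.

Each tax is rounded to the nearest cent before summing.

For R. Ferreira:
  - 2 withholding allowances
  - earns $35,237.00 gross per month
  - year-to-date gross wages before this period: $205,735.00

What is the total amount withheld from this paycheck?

$9,465.89

Territorial Income Tax: taxable = $35,237.00 − 2×$820.00 = $33,597.00
  $2,220.40 + 23.9% × ($33,597.00 − $16,800.00) = $2,220.40 + 23.9% × $16,797.00 = $6,234.88
Long-Term Care Levy: cap $227,422.00 − YTD $205,735.00 = $21,687.00 subject; 1.9% × $21,687.00 = $412.05
Medical Insurance Levy: 8% × $35,237.00 = $2,818.96
Total: $6,234.88 + $412.05 + $2,818.96 = $9,465.89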